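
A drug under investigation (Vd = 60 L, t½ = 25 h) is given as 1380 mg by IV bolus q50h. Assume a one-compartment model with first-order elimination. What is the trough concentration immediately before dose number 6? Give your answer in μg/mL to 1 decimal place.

7.7 μg/mL

f = (1/2)^(τ/t½) = (1/2)^(50/25) ≈ 0.2500.
C₀ = D/Vd = 1380/60 ≈ 23.000 μg/mL.
Before the 6th dose, 5 doses have been given. Superposition: Cmin = C₀·(f + f² + … + f^5).
≈ 23.000 × (0.2500 + 0.0625 + 0.0156 + 0.0039 + 0.0010) ≈ 23.000 × 0.3330 ≈ 7.659 μg/mL.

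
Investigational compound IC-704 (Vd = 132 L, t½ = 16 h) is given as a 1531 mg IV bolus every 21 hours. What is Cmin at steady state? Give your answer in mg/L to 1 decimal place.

7.8 mg/L

τ/t½ = 21/16 ≈ 1.3125, so fraction remaining f = (1/2)^(21/16) ≈ 0.4026.
Accumulation ratio R = 1/(1 − f) ≈ 1/0.5974 ≈ 1.6739.
Each bolus raises the concentration by D/Vd = 1531/132 ≈ 11.598 mg/L.
Cmax,ss = C₀/(1 − f) ≈ 11.598/0.5974 ≈ 19.414 mg/L.
Steady-state trough Cmin,ss = Cmax,ss·f ≈ 19.414 × 0.4026 ≈ 7.816 mg/L.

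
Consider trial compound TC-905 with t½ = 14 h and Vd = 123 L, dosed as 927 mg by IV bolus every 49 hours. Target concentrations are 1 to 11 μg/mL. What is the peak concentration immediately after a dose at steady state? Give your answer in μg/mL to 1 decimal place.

8.3 μg/mL

τ/t½ = 49/14 ≈ 3.5, so fraction remaining f = (1/2)^(49/14) ≈ 0.0884.
Accumulation ratio R = 1/(1 − f) ≈ 1/0.9116 ≈ 1.0970.
Each bolus raises the concentration by D/Vd = 927/123 ≈ 7.537 μg/mL.
Steady-state peak Cmax,ss = C₀·R ≈ 7.537 × 1.0970 ≈ 8.268 μg/mL.
Peak 8.3 μg/mL vs MTC 11 μg/mL: below toxic threshold.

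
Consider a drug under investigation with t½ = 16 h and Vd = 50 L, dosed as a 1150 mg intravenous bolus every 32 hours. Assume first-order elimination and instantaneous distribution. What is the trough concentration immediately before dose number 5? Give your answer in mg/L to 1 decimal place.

7.6 mg/L

f = (1/2)^(τ/t½) = (1/2)^(32/16) ≈ 0.2500.
C₀ = D/Vd = 1150/50 ≈ 23.000 mg/L.
Before the 5th dose, 4 doses have been given. Superposition: Cmin = C₀·(f + f² + … + f^4).
≈ 23.000 × (0.2500 + 0.0625 + 0.0156 + 0.0039) ≈ 23.000 × 0.3320 ≈ 7.636 mg/L.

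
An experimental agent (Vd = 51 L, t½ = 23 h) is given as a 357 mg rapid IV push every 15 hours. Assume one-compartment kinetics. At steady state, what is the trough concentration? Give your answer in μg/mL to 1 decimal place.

12.2 μg/mL

τ/t½ = 15/23 ≈ 0.65217, so fraction remaining f = (1/2)^(15/23) ≈ 0.6363.
Accumulation ratio R = 1/(1 − f) ≈ 1/0.3637 ≈ 2.7495.
Each bolus raises the concentration by D/Vd = 357/51 ≈ 7.000 μg/mL.
Steady-state peak Cmax,ss = C₀·R ≈ 7.000 × 2.7495 ≈ 19.246 μg/mL.
Steady-state trough Cmin,ss = Cmax,ss·f ≈ 19.246 × 0.6363 ≈ 12.246 μg/mL.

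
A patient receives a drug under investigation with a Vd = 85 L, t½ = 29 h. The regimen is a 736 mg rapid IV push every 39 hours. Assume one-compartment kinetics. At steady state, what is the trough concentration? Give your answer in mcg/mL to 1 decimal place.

5.6 mcg/mL

τ/t½ = 39/29 ≈ 1.3448, so fraction remaining f = (1/2)^(39/29) ≈ 0.3937.
At steady state, accumulation factor R = 1/(1 − e^(−kτ)) ≈ 1.6493.
Single-dose peak C₀ = D/Vd = 736/85 ≈ 8.659 mcg/mL.
Cmax,ss = C₀/(1 − f) ≈ 8.659/0.6063 ≈ 14.282 mcg/mL.
Steady-state trough Cmin,ss = Cmax,ss·f ≈ 14.282 × 0.3937 ≈ 5.623 mcg/mL.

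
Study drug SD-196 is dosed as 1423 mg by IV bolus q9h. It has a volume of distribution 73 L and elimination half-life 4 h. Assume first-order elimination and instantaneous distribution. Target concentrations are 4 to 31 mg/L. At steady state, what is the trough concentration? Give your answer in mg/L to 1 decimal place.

k = ln2/t½ = ln2/4 ≈ 0.173287 h⁻¹; fraction remaining f = e^(−kτ) = e^(−0.173287×9) ≈ 0.2102.
Each bolus raises the concentration by D/Vd = 1423/73 ≈ 19.493 mg/L.
Steady-state trough Cmin,ss = C₀·f/(1−f) ≈ 19.493 × 0.2102/0.7898 ≈ 5.188 mg/L.
Trough 5.2 mg/L vs MEC 4 mg/L: adequate.

5.2 mg/L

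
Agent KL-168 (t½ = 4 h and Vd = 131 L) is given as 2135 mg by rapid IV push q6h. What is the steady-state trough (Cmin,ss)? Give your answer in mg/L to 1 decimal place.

8.9 mg/L

Over one 6-h interval, 6/4 ≈ 1.5 half-lives elapse, leaving f ≈ 0.3536 of each dose.
Accumulation ratio R = 1/(1 − f) ≈ 1/0.6464 ≈ 1.5470.
Single-dose peak C₀ = D/Vd = 2135/131 ≈ 16.298 mg/L.
Steady-state peak Cmax,ss = C₀·R ≈ 16.298 × 1.5470 ≈ 25.213 mg/L.
One interval later, Cmin,ss = Cmax,ss·e^(−kτ) ≈ 25.213 × 0.3536 ≈ 8.915 mg/L.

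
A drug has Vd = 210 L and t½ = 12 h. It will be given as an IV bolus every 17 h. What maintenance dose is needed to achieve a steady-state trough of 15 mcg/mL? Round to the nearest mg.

5259 mg

τ/t½ = 17/12 ≈ 1.4167, so f = (1/2)^(17/12) ≈ 0.374577.
Cmin,ss = (D/Vd)·f/(1−f), so D = Cmin,ss·Vd·(1−f)/f.
D = 15 × 210 × (1−f)/f ≈ 15 × 210 × 1.66968 ≈ 5259.49 mg.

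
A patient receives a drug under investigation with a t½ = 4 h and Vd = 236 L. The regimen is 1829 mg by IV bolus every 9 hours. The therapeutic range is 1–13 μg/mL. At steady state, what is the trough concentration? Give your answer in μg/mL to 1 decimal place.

2.1 μg/mL

Over one 9-h interval, 9/4 ≈ 2.25 half-lives elapse, leaving f ≈ 0.2102 of each dose.
Accumulation ratio R = 1/(1 − f) ≈ 1/0.7898 ≈ 1.2661.
Each bolus raises the concentration by D/Vd = 1829/236 ≈ 7.750 μg/mL.
Steady-state peak Cmax,ss = C₀·R ≈ 7.750 × 1.2661 ≈ 9.812 μg/mL.
Steady-state trough Cmin,ss = Cmax,ss·f ≈ 9.812 × 0.2102 ≈ 2.062 μg/mL.
Trough 2.1 μg/mL vs MEC 1 μg/mL: adequate.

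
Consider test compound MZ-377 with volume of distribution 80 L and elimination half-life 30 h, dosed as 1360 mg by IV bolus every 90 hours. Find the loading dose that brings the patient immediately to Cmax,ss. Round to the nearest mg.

f = (1/2)^(90/30) ≈ 0.125000; accumulation ratio R = 1/(1−f) ≈ 1.14286.
Loading dose to hit Cmax,ss on first dose: D_load = D_maint·R ≈ 1360 × 1.14286 ≈ 1554.29 mg.

1554 mg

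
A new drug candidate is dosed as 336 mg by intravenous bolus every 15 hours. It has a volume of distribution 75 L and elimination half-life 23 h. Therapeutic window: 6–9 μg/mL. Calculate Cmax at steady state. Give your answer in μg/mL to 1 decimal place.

12.3 μg/mL

k = ln2/t½ = ln2/23 ≈ 0.030137 h⁻¹; fraction remaining f = e^(−kτ) = e^(−0.030137×15) ≈ 0.6363.
At steady state, accumulation factor R = 1/(1 − e^(−kτ)) ≈ 2.7495.
Each bolus raises the concentration by D/Vd = 336/75 ≈ 4.480 μg/mL.
Cmax,ss = C₀/(1 − f) ≈ 4.480/0.3637 ≈ 12.318 μg/mL.
Peak 12.3 μg/mL vs MTC 9 μg/mL: exceeds toxic threshold.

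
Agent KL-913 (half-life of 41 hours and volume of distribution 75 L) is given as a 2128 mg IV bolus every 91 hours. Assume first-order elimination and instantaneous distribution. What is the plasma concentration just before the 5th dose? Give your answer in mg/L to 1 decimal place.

f = (1/2)^(τ/t½) = (1/2)^(91/41) ≈ 0.2147.
C₀ = D/Vd = 2128/75 ≈ 28.373 mg/L.
Before the 5th dose, 4 doses have been given. Superposition: Cmin = C₀·(f + f² + … + f^4).
≈ 28.373 × (0.2147 + 0.0461 + 0.0099 + 0.0021) ≈ 28.373 × 0.2728 ≈ 7.740 mg/L.

7.7 mg/L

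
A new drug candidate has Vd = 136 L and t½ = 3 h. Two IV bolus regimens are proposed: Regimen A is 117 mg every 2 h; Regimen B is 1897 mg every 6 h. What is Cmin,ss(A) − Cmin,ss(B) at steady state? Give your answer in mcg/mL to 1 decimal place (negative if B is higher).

-3.2 mcg/mL

Regimen A: f = (1/2)^(2/3) ≈ 0.6300; Cmin,ss = (117/136)·f/(1−f) ≈ 1.465 mcg/mL.
Regimen B: f = (1/2)^(6/3) ≈ 0.2500; Cmin,ss = (1897/136)·f/(1−f) ≈ 4.650 mcg/mL.
Difference ≈ 1.465 − 4.650 ≈ -3.185 mcg/mL.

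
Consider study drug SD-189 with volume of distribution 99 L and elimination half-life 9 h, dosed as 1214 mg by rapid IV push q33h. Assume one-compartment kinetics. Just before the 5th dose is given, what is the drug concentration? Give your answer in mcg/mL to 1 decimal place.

1.0 mcg/mL

f = (1/2)^(τ/t½) = (1/2)^(33/9) ≈ 0.0787.
C₀ = D/Vd = 1214/99 ≈ 12.263 mcg/mL.
Before the 5th dose, 4 doses have been given. Superposition: Cmin = C₀·(f + f² + … + f^4).
≈ 12.263 × (0.0787 + 0.0062 + 0.0005 + 0.0000) ≈ 12.263 × 0.0854 ≈ 1.047 mcg/mL.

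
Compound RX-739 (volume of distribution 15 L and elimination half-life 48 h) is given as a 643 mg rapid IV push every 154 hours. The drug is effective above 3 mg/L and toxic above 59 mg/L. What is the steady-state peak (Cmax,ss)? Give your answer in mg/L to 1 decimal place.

48.1 mg/L

τ/t½ = 154/48 ≈ 3.2083, so fraction remaining f = (1/2)^(154/48) ≈ 0.1082.
At steady state, accumulation factor R = 1/(1 − e^(−kτ)) ≈ 1.1213.
Each bolus raises the concentration by D/Vd = 643/15 ≈ 42.867 mg/L.
Steady-state peak Cmax,ss = C₀·R ≈ 42.867 × 1.1213 ≈ 48.067 mg/L.
Peak 48.1 mg/L vs MTC 59 mg/L: below toxic threshold.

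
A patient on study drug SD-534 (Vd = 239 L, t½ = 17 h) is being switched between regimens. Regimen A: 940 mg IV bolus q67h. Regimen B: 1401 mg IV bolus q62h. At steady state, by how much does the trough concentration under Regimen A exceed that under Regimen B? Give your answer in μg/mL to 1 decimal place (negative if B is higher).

Regimen A: f = (1/2)^(67/17) ≈ 0.0651; Cmin,ss = (940/239)·f/(1−f) ≈ 0.274 μg/mL.
Regimen B: f = (1/2)^(62/17) ≈ 0.0798; Cmin,ss = (1401/239)·f/(1−f) ≈ 0.508 μg/mL.
Difference ≈ 0.274 − 0.508 ≈ -0.234 μg/mL.

-0.2 μg/mL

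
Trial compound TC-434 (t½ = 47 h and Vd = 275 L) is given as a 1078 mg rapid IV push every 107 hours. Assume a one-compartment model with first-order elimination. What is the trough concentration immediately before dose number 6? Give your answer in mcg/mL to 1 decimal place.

f = (1/2)^(τ/t½) = (1/2)^(107/47) ≈ 0.2064.
C₀ = D/Vd = 1078/275 ≈ 3.920 mcg/mL.
Before the 6th dose, 5 doses have been given. Superposition: Cmin = C₀·(f + f² + … + f^5).
≈ 3.920 × (0.2064 + 0.0426 + 0.0088 + 0.0018 + 0.0004) ≈ 3.920 × 0.2600 ≈ 1.019 mcg/mL.

1.0 mcg/mL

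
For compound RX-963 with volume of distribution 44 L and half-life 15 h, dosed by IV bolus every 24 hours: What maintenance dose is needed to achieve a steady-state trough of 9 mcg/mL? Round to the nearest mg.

804 mg

τ/t½ = 24/15 ≈ 1.6, so f = (1/2)^(24/15) ≈ 0.329877.
Cmin,ss = (D/Vd)·f/(1−f), so D = Cmin,ss·Vd·(1−f)/f.
D = 9 × 44 × (1−f)/f ≈ 9 × 44 × 2.03143 ≈ 804.45 mg.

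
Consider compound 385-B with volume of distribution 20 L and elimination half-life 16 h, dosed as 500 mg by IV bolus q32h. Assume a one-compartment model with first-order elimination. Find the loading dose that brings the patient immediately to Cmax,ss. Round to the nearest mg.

f = (1/2)^(32/16) ≈ 0.250000; accumulation ratio R = 1/(1−f) ≈ 1.33333.
Loading dose to hit Cmax,ss on first dose: D_load = D_maint·R ≈ 500 × 1.33333 ≈ 666.66 mg.

667 mg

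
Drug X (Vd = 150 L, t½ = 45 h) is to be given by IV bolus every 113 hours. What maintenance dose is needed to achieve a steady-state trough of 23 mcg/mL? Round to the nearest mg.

τ/t½ = 113/45 ≈ 2.5111, so f = (1/2)^(113/45) ≈ 0.175420.
Cmin,ss = (D/Vd)·f/(1−f), so D = Cmin,ss·Vd·(1−f)/f.
D = 23 × 150 × (1−f)/f ≈ 23 × 150 × 4.70060 ≈ 16217.07 mg.

16217 mg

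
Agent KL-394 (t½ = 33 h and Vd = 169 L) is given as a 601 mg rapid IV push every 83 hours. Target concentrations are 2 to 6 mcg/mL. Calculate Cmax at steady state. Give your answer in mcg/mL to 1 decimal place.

4.3 mcg/mL

τ/t½ = 83/33 ≈ 2.5152, so fraction remaining f = (1/2)^(83/33) ≈ 0.1749.
Accumulation ratio R = 1/(1 − f) ≈ 1/0.8251 ≈ 1.2120.
Each bolus raises the concentration by D/Vd = 601/169 ≈ 3.556 mcg/mL.
Cmax,ss = C₀/(1 − f) ≈ 3.556/0.8251 ≈ 4.310 mcg/mL.
Peak 4.3 mcg/mL vs MTC 6 mcg/mL: below toxic threshold.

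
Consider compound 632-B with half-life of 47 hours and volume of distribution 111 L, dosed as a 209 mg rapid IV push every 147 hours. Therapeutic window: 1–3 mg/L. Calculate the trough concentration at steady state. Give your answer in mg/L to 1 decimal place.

k = ln2/t½ = ln2/47 ≈ 0.014748 h⁻¹; fraction remaining f = e^(−kτ) = e^(−0.014748×147) ≈ 0.1144.
At steady state, accumulation factor R = 1/(1 − e^(−kτ)) ≈ 1.1292.
Single-dose peak C₀ = D/Vd = 209/111 ≈ 1.883 mg/L.
Steady-state peak Cmax,ss = C₀·R ≈ 1.883 × 1.1292 ≈ 2.126 mg/L.
Steady-state trough Cmin,ss = Cmax,ss·f ≈ 2.126 × 0.1144 ≈ 0.243 mg/L.
Trough 0.2 mg/L vs MEC 1 mg/L: subtherapeutic.

0.2 mg/L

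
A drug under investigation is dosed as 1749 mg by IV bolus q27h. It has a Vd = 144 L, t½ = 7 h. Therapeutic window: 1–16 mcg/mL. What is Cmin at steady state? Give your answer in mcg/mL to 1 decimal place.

k = ln2/t½ = ln2/7 ≈ 0.099021 h⁻¹; fraction remaining f = e^(−kτ) = e^(−0.099021×27) ≈ 0.0690.
Single-dose peak C₀ = D/Vd = 1749/144 ≈ 12.146 mcg/mL.
Steady-state trough Cmin,ss = C₀·f/(1−f) ≈ 12.146 × 0.0690/0.9310 ≈ 0.900 mcg/mL.
Trough 0.9 mcg/mL vs MEC 1 mcg/mL: subtherapeutic.

0.9 mcg/mL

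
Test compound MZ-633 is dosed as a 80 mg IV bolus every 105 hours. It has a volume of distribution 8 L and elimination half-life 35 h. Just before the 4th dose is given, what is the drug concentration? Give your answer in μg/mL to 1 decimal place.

1.4 μg/mL

f = (1/2)^(τ/t½) = (1/2)^(105/35) ≈ 0.1250.
C₀ = D/Vd = 80/8 ≈ 10.000 μg/mL.
Before the 4th dose, 3 doses have been given. Superposition: Cmin = C₀·(f + f² + … + f^3).
≈ 10.000 × (0.1250 + 0.0156 + 0.0020) ≈ 10.000 × 0.1426 ≈ 1.426 μg/mL.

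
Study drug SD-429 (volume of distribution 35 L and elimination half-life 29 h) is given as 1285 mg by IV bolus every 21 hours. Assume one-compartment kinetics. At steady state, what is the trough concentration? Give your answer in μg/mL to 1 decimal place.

Over one 21-h interval, 21/29 ≈ 0.72414 half-lives elapse, leaving f ≈ 0.6054 of each dose.
Single-dose peak C₀ = D/Vd = 1285/35 ≈ 36.714 μg/mL.
Steady-state trough Cmin,ss = C₀·f/(1−f) ≈ 36.714 × 0.6054/0.3946 ≈ 56.327 μg/mL.

56.3 μg/mL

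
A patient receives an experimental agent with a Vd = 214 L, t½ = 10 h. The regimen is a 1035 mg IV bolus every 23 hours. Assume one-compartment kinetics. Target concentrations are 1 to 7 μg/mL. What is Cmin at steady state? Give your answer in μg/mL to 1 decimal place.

1.2 μg/mL

τ/t½ = 23/10 ≈ 2.3, so fraction remaining f = (1/2)^(23/10) ≈ 0.2031.
Each bolus raises the concentration by D/Vd = 1035/214 ≈ 4.836 μg/mL.
Steady-state trough Cmin,ss = C₀·f/(1−f) ≈ 4.836 × 0.2031/0.7969 ≈ 1.233 μg/mL.
Trough 1.2 μg/mL vs MEC 1 μg/mL: adequate.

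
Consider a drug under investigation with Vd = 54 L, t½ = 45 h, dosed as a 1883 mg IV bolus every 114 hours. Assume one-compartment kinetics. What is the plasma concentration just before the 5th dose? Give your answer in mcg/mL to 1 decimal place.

f = (1/2)^(τ/t½) = (1/2)^(114/45) ≈ 0.1727.
C₀ = D/Vd = 1883/54 ≈ 34.870 mcg/mL.
Before the 5th dose, 4 doses have been given. Superposition: Cmin = C₀·(f + f² + … + f^4).
≈ 34.870 × (0.1727 + 0.0298 + 0.0052 + 0.0009) ≈ 34.870 × 0.2086 ≈ 7.274 mcg/mL.

7.3 mcg/mL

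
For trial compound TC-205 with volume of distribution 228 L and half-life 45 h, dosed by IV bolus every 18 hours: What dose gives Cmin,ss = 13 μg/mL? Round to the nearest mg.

947 mg

τ/t½ = 18/45 ≈ 0.4, so f = (1/2)^(18/45) ≈ 0.757858.
Cmin,ss = (D/Vd)·f/(1−f), so D = Cmin,ss·Vd·(1−f)/f.
D = 13 × 228 × (1−f)/f ≈ 13 × 228 × 0.31951 ≈ 947.03 mg.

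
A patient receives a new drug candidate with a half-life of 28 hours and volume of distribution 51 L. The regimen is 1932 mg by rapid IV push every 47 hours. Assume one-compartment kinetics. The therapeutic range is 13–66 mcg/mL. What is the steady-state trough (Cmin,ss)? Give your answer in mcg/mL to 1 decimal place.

17.2 mcg/mL

τ/t½ = 47/28 ≈ 1.6786, so fraction remaining f = (1/2)^(47/28) ≈ 0.3124.
Accumulation ratio R = 1/(1 − f) ≈ 1/0.6876 ≈ 1.4543.
Single-dose peak C₀ = D/Vd = 1932/51 ≈ 37.882 mcg/mL.
Cmax,ss = C₀/(1 − f) ≈ 37.882/0.6876 ≈ 55.093 mcg/mL.
Steady-state trough Cmin,ss = Cmax,ss·f ≈ 55.093 × 0.3124 ≈ 17.211 mcg/mL.
Trough 17.2 mcg/mL vs MEC 13 mcg/mL: adequate.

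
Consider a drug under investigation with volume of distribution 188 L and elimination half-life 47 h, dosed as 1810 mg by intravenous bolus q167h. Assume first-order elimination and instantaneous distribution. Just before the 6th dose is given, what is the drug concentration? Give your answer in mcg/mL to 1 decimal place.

0.9 mcg/mL

f = (1/2)^(τ/t½) = (1/2)^(167/47) ≈ 0.0852.
C₀ = D/Vd = 1810/188 ≈ 9.628 mcg/mL.
Before the 6th dose, 5 doses have been given. Superposition: Cmin = C₀·(f + f² + … + f^5).
≈ 9.628 × (0.0852 + 0.0073 + 0.0006 + 0.0001 + 0.0000) ≈ 9.628 × 0.0932 ≈ 0.897 mcg/mL.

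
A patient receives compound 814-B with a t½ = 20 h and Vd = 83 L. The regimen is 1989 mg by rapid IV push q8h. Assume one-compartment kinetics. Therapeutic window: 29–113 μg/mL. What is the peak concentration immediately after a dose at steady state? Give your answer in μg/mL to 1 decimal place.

τ/t½ = 8/20 ≈ 0.4, so fraction remaining f = (1/2)^(8/20) ≈ 0.7579.
Accumulation ratio R = 1/(1 − f) ≈ 1/0.2421 ≈ 4.1305.
Each bolus raises the concentration by D/Vd = 1989/83 ≈ 23.964 μg/mL.
Cmax,ss = C₀/(1 − f) ≈ 23.964/0.2421 ≈ 98.984 μg/mL.
Peak 99.0 μg/mL vs MTC 113 μg/mL: below toxic threshold.

99.0 μg/mL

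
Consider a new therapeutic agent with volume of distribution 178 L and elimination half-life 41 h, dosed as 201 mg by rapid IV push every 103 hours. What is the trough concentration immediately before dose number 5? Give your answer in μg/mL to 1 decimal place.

0.2 μg/mL

f = (1/2)^(τ/t½) = (1/2)^(103/41) ≈ 0.1753.
C₀ = D/Vd = 201/178 ≈ 1.129 μg/mL.
Before the 5th dose, 4 doses have been given. Superposition: Cmin = C₀·(f + f² + … + f^4).
≈ 1.129 × (0.1753 + 0.0307 + 0.0054 + 0.0009) ≈ 1.129 × 0.2123 ≈ 0.240 μg/mL.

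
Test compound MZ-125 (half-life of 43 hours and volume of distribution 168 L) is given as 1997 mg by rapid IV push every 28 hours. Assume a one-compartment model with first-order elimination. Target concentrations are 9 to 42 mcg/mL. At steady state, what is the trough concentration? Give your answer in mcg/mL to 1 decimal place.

Over one 28-h interval, 28/43 ≈ 0.65116 half-lives elapse, leaving f ≈ 0.6368 of each dose.
Accumulation ratio R = 1/(1 − f) ≈ 1/0.3632 ≈ 2.7533.
Single-dose peak C₀ = D/Vd = 1997/168 ≈ 11.887 mcg/mL.
Cmax,ss = C₀/(1 − f) ≈ 11.887/0.3632 ≈ 32.729 mcg/mL.
One interval later, Cmin,ss = Cmax,ss·e^(−kτ) ≈ 32.729 × 0.6368 ≈ 20.842 mcg/mL.
Trough 20.8 mcg/mL vs MEC 9 mcg/mL: adequate.

20.8 mcg/mL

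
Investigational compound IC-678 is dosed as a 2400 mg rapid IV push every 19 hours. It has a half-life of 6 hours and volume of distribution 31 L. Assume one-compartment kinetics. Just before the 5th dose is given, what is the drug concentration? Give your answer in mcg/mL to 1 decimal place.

9.7 mcg/mL

f = (1/2)^(τ/t½) = (1/2)^(19/6) ≈ 0.1114.
C₀ = D/Vd = 2400/31 ≈ 77.419 mcg/mL.
Before the 5th dose, 4 doses have been given. Superposition: Cmin = C₀·(f + f² + … + f^4).
≈ 77.419 × (0.1114 + 0.0124 + 0.0014 + 0.0002) ≈ 77.419 × 0.1254 ≈ 9.708 mcg/mL.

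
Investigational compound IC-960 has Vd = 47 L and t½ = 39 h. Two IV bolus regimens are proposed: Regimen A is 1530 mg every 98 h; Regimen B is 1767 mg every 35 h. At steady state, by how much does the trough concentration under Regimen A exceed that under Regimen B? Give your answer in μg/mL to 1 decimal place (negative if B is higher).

-36.7 μg/mL

Regimen A: f = (1/2)^(98/39) ≈ 0.1752; Cmin,ss = (1530/47)·f/(1−f) ≈ 6.915 μg/mL.
Regimen B: f = (1/2)^(35/39) ≈ 0.5368; Cmin,ss = (1767/47)·f/(1−f) ≈ 43.570 μg/mL.
Difference ≈ 6.915 − 43.570 ≈ -36.655 μg/mL.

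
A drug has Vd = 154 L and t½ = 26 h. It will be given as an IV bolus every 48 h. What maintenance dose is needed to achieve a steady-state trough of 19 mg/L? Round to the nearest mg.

7594 mg

τ/t½ = 48/26 ≈ 1.8462, so f = (1/2)^(48/26) ≈ 0.278133.
Cmin,ss = (D/Vd)·f/(1−f), so D = Cmin,ss·Vd·(1−f)/f.
D = 19 × 154 × (1−f)/f ≈ 19 × 154 × 2.59540 ≈ 7594.14 mg.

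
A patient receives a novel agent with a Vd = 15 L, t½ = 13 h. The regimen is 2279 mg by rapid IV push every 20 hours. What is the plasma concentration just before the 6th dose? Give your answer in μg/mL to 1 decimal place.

79.4 μg/mL

f = (1/2)^(τ/t½) = (1/2)^(20/13) ≈ 0.3443.
C₀ = D/Vd = 2279/15 ≈ 151.933 μg/mL.
Before the 6th dose, 5 doses have been given. Superposition: Cmin = C₀·(f + f² + … + f^5).
≈ 151.933 × (0.3443 + 0.1185 + 0.0408 + 0.0141 + 0.0048) ≈ 151.933 × 0.5225 ≈ 79.385 μg/mL.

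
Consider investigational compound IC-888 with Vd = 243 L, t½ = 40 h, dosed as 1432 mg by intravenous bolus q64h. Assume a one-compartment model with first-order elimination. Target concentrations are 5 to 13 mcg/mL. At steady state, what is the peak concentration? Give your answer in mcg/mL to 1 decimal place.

Over one 64-h interval, 64/40 ≈ 1.6 half-lives elapse, leaving f ≈ 0.3299 of each dose.
Accumulation ratio R = 1/(1 − f) ≈ 1/0.6701 ≈ 1.4923.
Each bolus raises the concentration by D/Vd = 1432/243 ≈ 5.893 mcg/mL.
Cmax,ss = C₀/(1 − f) ≈ 5.893/0.6701 ≈ 8.794 mcg/mL.
Peak 8.8 mcg/mL vs MTC 13 mcg/mL: below toxic threshold.

8.8 mcg/mL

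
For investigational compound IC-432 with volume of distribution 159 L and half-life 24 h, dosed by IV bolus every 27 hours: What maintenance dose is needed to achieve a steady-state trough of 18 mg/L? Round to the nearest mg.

τ/t½ = 27/24 ≈ 1.125, so f = (1/2)^(27/24) ≈ 0.458502.
Cmin,ss = (D/Vd)·f/(1−f), so D = Cmin,ss·Vd·(1−f)/f.
D = 18 × 159 × (1−f)/f ≈ 18 × 159 × 1.18102 ≈ 3380.08 mg.

3380 mg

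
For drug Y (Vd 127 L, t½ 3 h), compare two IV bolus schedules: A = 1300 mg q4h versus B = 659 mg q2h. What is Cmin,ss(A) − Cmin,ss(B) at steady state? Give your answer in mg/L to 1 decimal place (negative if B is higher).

Regimen A: f = (1/2)^(4/3) ≈ 0.3969; Cmin,ss = (1300/127)·f/(1−f) ≈ 6.736 mg/L.
Regimen B: f = (1/2)^(2/3) ≈ 0.6300; Cmin,ss = (659/127)·f/(1−f) ≈ 8.835 mg/L.
Difference ≈ 6.736 − 8.835 ≈ -2.099 mg/L.

-2.1 mg/L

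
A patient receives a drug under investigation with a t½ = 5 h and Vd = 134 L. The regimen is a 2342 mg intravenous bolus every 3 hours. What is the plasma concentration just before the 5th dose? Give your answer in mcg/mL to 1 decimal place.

27.5 mcg/mL

f = (1/2)^(τ/t½) = (1/2)^(3/5) ≈ 0.6598.
C₀ = D/Vd = 2342/134 ≈ 17.478 mcg/mL.
Before the 5th dose, 4 doses have been given. Superposition: Cmin = C₀·(f + f² + … + f^4).
≈ 17.478 × (0.6598 + 0.4353 + 0.2872 + 0.1895) ≈ 17.478 × 1.5718 ≈ 27.472 mcg/mL.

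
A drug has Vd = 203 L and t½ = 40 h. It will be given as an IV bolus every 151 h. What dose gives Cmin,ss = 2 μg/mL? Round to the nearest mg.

5152 mg

τ/t½ = 151/40 ≈ 3.775, so f = (1/2)^(151/40) ≈ 0.073049.
Cmin,ss = (D/Vd)·f/(1−f), so D = Cmin,ss·Vd·(1−f)/f.
D = 2 × 203 × (1−f)/f ≈ 2 × 203 × 12.68944 ≈ 5151.91 mg.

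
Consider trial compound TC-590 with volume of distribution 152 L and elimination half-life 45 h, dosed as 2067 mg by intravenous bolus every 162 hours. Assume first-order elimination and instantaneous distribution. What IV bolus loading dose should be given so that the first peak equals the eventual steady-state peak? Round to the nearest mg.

2253 mg

f = (1/2)^(162/45) ≈ 0.082469; accumulation ratio R = 1/(1−f) ≈ 1.08988.
Loading dose to hit Cmax,ss on first dose: D_load = D_maint·R ≈ 2067 × 1.08988 ≈ 2252.78 mg.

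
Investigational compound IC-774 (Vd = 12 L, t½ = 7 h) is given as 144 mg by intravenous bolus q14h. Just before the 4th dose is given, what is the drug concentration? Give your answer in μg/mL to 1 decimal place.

3.9 μg/mL

f = (1/2)^(τ/t½) = (1/2)^(14/7) ≈ 0.2500.
C₀ = D/Vd = 144/12 ≈ 12.000 μg/mL.
Before the 4th dose, 3 doses have been given. Superposition: Cmin = C₀·(f + f² + … + f^3).
≈ 12.000 × (0.2500 + 0.0625 + 0.0156) ≈ 12.000 × 0.3281 ≈ 3.937 μg/mL.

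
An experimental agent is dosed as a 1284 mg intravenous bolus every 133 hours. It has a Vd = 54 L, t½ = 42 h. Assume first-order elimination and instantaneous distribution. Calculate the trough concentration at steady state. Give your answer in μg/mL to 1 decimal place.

3.0 μg/mL

Over one 133-h interval, 133/42 ≈ 3.1667 half-lives elapse, leaving f ≈ 0.1114 of each dose.
At steady state, accumulation factor R = 1/(1 − e^(−kτ)) ≈ 1.1254.
Single-dose peak C₀ = D/Vd = 1284/54 ≈ 23.778 μg/mL.
Steady-state peak Cmax,ss = C₀·R ≈ 23.778 × 1.1254 ≈ 26.760 μg/mL.
Steady-state trough Cmin,ss = Cmax,ss·f ≈ 26.760 × 0.1114 ≈ 2.981 μg/mL.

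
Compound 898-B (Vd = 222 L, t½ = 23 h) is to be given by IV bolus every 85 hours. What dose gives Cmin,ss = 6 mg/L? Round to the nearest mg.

15927 mg

τ/t½ = 85/23 ≈ 3.6957, so f = (1/2)^(85/23) ≈ 0.077179.
Cmin,ss = (D/Vd)·f/(1−f), so D = Cmin,ss·Vd·(1−f)/f.
D = 6 × 222 × (1−f)/f ≈ 6 × 222 × 11.95689 ≈ 15926.58 mg.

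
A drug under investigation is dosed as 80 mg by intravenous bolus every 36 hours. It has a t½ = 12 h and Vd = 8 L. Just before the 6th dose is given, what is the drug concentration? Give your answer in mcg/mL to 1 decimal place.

1.4 mcg/mL

f = (1/2)^(τ/t½) = (1/2)^(36/12) ≈ 0.1250.
C₀ = D/Vd = 80/8 ≈ 10.000 mcg/mL.
Before the 6th dose, 5 doses have been given. Superposition: Cmin = C₀·(f + f² + … + f^5).
≈ 10.000 × (0.1250 + 0.0156 + 0.0020 + 0.0002 + 0.0000) ≈ 10.000 × 0.1428 ≈ 1.428 mcg/mL.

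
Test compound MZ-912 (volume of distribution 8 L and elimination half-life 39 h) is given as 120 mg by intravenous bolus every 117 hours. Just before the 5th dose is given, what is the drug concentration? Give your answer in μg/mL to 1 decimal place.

f = (1/2)^(τ/t½) = (1/2)^(117/39) ≈ 0.1250.
C₀ = D/Vd = 120/8 ≈ 15.000 μg/mL.
Before the 5th dose, 4 doses have been given. Superposition: Cmin = C₀·(f + f² + … + f^4).
≈ 15.000 × (0.1250 + 0.0156 + 0.0020 + 0.0002) ≈ 15.000 × 0.1428 ≈ 2.142 μg/mL.

2.1 μg/mL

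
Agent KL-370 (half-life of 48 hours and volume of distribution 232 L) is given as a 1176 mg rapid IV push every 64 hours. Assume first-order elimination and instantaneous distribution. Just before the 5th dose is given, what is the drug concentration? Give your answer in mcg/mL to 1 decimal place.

f = (1/2)^(τ/t½) = (1/2)^(64/48) ≈ 0.3969.
C₀ = D/Vd = 1176/232 ≈ 5.069 mcg/mL.
Before the 5th dose, 4 doses have been given. Superposition: Cmin = C₀·(f + f² + … + f^4).
≈ 5.069 × (0.3969 + 0.1575 + 0.0625 + 0.0248) ≈ 5.069 × 0.6417 ≈ 3.253 mcg/mL.

3.3 mcg/mL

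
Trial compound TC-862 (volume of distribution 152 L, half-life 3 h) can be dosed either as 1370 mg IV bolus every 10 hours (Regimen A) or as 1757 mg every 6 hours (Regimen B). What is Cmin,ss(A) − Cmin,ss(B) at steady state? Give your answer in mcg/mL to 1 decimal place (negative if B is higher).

Regimen A: f = (1/2)^(10/3) ≈ 0.0992; Cmin,ss = (1370/152)·f/(1−f) ≈ 0.993 mcg/mL.
Regimen B: f = (1/2)^(6/3) ≈ 0.2500; Cmin,ss = (1757/152)·f/(1−f) ≈ 3.853 mcg/mL.
Difference ≈ 0.993 − 3.853 ≈ -2.860 mcg/mL.

-2.9 mcg/mL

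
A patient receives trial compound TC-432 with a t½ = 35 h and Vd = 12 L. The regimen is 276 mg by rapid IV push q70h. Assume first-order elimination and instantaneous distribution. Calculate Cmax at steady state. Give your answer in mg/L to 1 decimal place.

30.7 mg/L

The dosing interval is 2 half-lives, so f = 2^(−2) = 0.25.
At steady state, R = 1/(1 − 0.25) = 4/3.
Single-dose peak C₀ = D/Vd = 276/12 = 23 mg/L.
Steady-state peak Cmax,ss = C₀·R = 23 × 4/3 ≈ 30.667 mg/L.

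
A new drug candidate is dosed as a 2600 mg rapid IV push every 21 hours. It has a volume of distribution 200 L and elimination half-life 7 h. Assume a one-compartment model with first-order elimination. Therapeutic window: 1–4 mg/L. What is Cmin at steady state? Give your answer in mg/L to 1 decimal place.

1.9 mg/L

τ = 21 h = 3 half-lives, so f = (1/2)^3 = 0.125.
At steady state, R = 1/(1 − 0.125) = 8/7.
Single-dose peak C₀ = D/Vd = 2600/200 = 13 mg/L.
Steady-state peak Cmax,ss = C₀·R = 13 × 8/7 ≈ 14.857 mg/L.
Steady-state trough Cmin,ss = Cmax,ss·f ≈ 14.857 × 0.125 ≈ 1.857 mg/L.
Trough 1.9 mg/L vs MEC 1 mg/L: adequate.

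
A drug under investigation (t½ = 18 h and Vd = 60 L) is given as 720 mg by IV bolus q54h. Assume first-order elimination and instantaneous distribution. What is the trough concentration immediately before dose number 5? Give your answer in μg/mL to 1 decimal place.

f = (1/2)^(τ/t½) = (1/2)^(54/18) ≈ 0.1250.
C₀ = D/Vd = 720/60 ≈ 12.000 μg/mL.
Before the 5th dose, 4 doses have been given. Superposition: Cmin = C₀·(f + f² + … + f^4).
≈ 12.000 × (0.1250 + 0.0156 + 0.0020 + 0.0002) ≈ 12.000 × 0.1428 ≈ 1.714 μg/mL.

1.7 μg/mL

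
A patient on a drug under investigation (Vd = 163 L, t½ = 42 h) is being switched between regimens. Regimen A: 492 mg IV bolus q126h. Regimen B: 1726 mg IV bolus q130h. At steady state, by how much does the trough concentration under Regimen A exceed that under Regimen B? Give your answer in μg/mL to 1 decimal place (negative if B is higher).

-1.0 μg/mL

Regimen A: f = (1/2)^(126/42) ≈ 0.1250; Cmin,ss = (492/163)·f/(1−f) ≈ 0.431 μg/mL.
Regimen B: f = (1/2)^(130/42) ≈ 0.1170; Cmin,ss = (1726/163)·f/(1−f) ≈ 1.403 μg/mL.
Difference ≈ 0.431 − 1.403 ≈ -0.972 μg/mL.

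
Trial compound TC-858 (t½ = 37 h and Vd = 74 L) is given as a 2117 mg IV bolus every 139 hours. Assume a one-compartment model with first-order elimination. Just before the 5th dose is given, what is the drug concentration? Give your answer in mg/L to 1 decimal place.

2.3 mg/L

f = (1/2)^(τ/t½) = (1/2)^(139/37) ≈ 0.0740.
C₀ = D/Vd = 2117/74 ≈ 28.608 mg/L.
Before the 5th dose, 4 doses have been given. Superposition: Cmin = C₀·(f + f² + … + f^4).
≈ 28.608 × (0.0740 + 0.0055 + 0.0004 + 0.0000) ≈ 28.608 × 0.0799 ≈ 2.286 mg/L.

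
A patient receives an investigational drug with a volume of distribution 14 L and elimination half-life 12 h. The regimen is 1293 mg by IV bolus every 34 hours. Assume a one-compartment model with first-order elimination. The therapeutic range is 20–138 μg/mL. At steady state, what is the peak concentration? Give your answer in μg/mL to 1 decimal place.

107.4 μg/mL

k = ln2/t½ = ln2/12 ≈ 0.057762 h⁻¹; fraction remaining f = e^(−kτ) = e^(−0.057762×34) ≈ 0.1403.
Accumulation ratio R = 1/(1 − f) ≈ 1/0.8597 ≈ 1.1632.
Single-dose peak C₀ = D/Vd = 1293/14 ≈ 92.357 μg/mL.
Steady-state peak Cmax,ss = C₀·R ≈ 92.357 × 1.1632 ≈ 107.430 μg/mL.
Peak 107.4 μg/mL vs MTC 138 μg/mL: below toxic threshold.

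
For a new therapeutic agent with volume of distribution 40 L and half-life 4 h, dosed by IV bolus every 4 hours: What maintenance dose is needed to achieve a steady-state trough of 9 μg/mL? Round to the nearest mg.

360 mg

τ/t½ = 4/4 ≈ 1, so f = (1/2)^(4/4) ≈ 0.500000.
Cmin,ss = (D/Vd)·f/(1−f), so D = Cmin,ss·Vd·(1−f)/f.
D = 9 × 40 × (1−f)/f ≈ 9 × 40 × 1.00000 ≈ 360.00 mg.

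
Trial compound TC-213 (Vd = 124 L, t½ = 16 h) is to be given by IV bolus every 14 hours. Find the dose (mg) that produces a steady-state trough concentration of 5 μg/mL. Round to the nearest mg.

τ/t½ = 14/16 ≈ 0.875, so f = (1/2)^(14/16) ≈ 0.545254.
Cmin,ss = (D/Vd)·f/(1−f), so D = Cmin,ss·Vd·(1−f)/f.
D = 5 × 124 × (1−f)/f ≈ 5 × 124 × 0.83401 ≈ 517.09 mg.

517 mg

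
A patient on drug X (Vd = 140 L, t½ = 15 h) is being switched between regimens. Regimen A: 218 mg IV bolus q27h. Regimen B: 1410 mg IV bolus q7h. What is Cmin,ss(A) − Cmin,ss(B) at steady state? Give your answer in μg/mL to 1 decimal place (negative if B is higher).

-25.7 μg/mL

Regimen A: f = (1/2)^(27/15) ≈ 0.2872; Cmin,ss = (218/140)·f/(1−f) ≈ 0.627 μg/mL.
Regimen B: f = (1/2)^(7/15) ≈ 0.7236; Cmin,ss = (1410/140)·f/(1−f) ≈ 26.366 μg/mL.
Difference ≈ 0.627 − 26.366 ≈ -25.739 μg/mL.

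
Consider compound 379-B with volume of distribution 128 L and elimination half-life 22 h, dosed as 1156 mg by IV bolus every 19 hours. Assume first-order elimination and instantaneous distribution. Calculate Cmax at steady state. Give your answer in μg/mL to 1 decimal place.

τ/t½ = 19/22 ≈ 0.86364, so fraction remaining f = (1/2)^(19/22) ≈ 0.5496.
Accumulation ratio R = 1/(1 − f) ≈ 1/0.4504 ≈ 2.2202.
Each bolus raises the concentration by D/Vd = 1156/128 ≈ 9.031 μg/mL.
Steady-state peak Cmax,ss = C₀·R ≈ 9.031 × 2.2202 ≈ 20.051 μg/mL.

20.1 μg/mL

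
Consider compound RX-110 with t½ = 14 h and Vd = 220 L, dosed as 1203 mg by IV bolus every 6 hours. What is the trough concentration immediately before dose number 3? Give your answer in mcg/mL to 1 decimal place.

f = (1/2)^(τ/t½) = (1/2)^(6/14) ≈ 0.7430.
C₀ = D/Vd = 1203/220 ≈ 5.468 mcg/mL.
Before the 3rd dose, 2 doses have been given. Superposition: Cmin = C₀·(f + f²).
≈ 5.468 × (0.7430 + 0.5520) ≈ 5.468 × 1.2950 ≈ 7.081 mcg/mL.

7.1 mcg/mL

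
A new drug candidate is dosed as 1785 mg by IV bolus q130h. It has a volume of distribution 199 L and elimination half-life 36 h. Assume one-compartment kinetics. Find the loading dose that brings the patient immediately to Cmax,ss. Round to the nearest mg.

1944 mg

f = (1/2)^(130/36) ≈ 0.081837; accumulation ratio R = 1/(1−f) ≈ 1.08913.
Loading dose to hit Cmax,ss on first dose: D_load = D_maint·R ≈ 1785 × 1.08913 ≈ 1944.10 mg.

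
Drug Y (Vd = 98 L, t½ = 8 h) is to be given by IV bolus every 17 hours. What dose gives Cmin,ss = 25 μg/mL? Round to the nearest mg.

τ/t½ = 17/8 ≈ 2.125, so f = (1/2)^(17/8) ≈ 0.229251.
Cmin,ss = (D/Vd)·f/(1−f), so D = Cmin,ss·Vd·(1−f)/f.
D = 25 × 98 × (1−f)/f ≈ 25 × 98 × 3.36203 ≈ 8236.97 mg.

8237 mg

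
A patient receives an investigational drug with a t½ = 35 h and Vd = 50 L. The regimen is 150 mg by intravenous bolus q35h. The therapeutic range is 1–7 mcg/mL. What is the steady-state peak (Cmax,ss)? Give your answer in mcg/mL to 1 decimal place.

6.0 mcg/mL

τ = 35 h = 1 half-life, so f = (1/2)^1 = 0.5.
At steady state, R = 1/(1 − 0.5) = 2/1.
Single-dose peak C₀ = D/Vd = 150/50 = 3 mcg/mL.
Steady-state peak Cmax,ss = C₀·R = 3 × 2/1 ≈ 6.000 mcg/mL.
Peak 6.0 mcg/mL vs MTC 7 mcg/mL: below toxic threshold.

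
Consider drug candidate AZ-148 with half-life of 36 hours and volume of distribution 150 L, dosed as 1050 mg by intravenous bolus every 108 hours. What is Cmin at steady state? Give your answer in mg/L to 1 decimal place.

1.0 mg/L

τ = 108 h = 3 half-lives, so f = (1/2)^3 = 0.125.
At steady state, R = 1/(1 − 0.125) = 8/7.
Single-dose peak C₀ = D/Vd = 1050/150 = 7 mg/L.
Steady-state peak Cmax,ss = C₀·R = 7 × 8/7 ≈ 8.000 mg/L.
Steady-state trough Cmin,ss = Cmax,ss·f ≈ 8.000 × 0.125 ≈ 1.000 mg/L.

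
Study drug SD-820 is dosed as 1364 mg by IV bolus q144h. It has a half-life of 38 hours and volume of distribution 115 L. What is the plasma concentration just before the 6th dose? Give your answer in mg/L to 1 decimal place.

0.9 mg/L

f = (1/2)^(τ/t½) = (1/2)^(144/38) ≈ 0.0723.
C₀ = D/Vd = 1364/115 ≈ 11.861 mg/L.
Before the 6th dose, 5 doses have been given. Superposition: Cmin = C₀·(f + f² + … + f^5).
≈ 11.861 × (0.0723 + 0.0052 + 0.0004 + 0.0000 + 0.0000) ≈ 11.861 × 0.0779 ≈ 0.924 mg/L.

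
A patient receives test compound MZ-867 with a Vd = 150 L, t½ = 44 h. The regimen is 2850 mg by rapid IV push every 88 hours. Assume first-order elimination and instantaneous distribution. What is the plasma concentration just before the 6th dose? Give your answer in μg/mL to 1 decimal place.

f = (1/2)^(τ/t½) = (1/2)^(88/44) ≈ 0.2500.
C₀ = D/Vd = 2850/150 ≈ 19.000 μg/mL.
Before the 6th dose, 5 doses have been given. Superposition: Cmin = C₀·(f + f² + … + f^5).
≈ 19.000 × (0.2500 + 0.0625 + 0.0156 + 0.0039 + 0.0010) ≈ 19.000 × 0.3330 ≈ 6.327 μg/mL.

6.3 μg/mL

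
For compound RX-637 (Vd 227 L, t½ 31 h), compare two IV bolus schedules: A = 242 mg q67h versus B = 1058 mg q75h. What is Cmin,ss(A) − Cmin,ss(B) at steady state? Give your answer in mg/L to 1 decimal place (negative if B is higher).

Regimen A: f = (1/2)^(67/31) ≈ 0.2236; Cmin,ss = (242/227)·f/(1−f) ≈ 0.307 mg/L.
Regimen B: f = (1/2)^(75/31) ≈ 0.1869; Cmin,ss = (1058/227)·f/(1−f) ≈ 1.071 mg/L.
Difference ≈ 0.307 − 1.071 ≈ -0.764 mg/L.

-0.8 mg/L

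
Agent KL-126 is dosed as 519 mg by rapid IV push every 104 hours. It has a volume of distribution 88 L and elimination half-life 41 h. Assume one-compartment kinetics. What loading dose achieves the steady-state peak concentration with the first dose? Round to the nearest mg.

f = (1/2)^(104/41) ≈ 0.172350; accumulation ratio R = 1/(1−f) ≈ 1.20824.
Loading dose to hit Cmax,ss on first dose: D_load = D_maint·R ≈ 519 × 1.20824 ≈ 627.08 mg.

627 mg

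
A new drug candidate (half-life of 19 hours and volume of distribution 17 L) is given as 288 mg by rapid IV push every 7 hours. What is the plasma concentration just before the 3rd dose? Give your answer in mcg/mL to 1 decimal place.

f = (1/2)^(τ/t½) = (1/2)^(7/19) ≈ 0.7746.
C₀ = D/Vd = 288/17 ≈ 16.941 mcg/mL.
Before the 3rd dose, 2 doses have been given. Superposition: Cmin = C₀·(f + f²).
≈ 16.941 × (0.7746 + 0.6000) ≈ 16.941 × 1.3746 ≈ 23.287 mcg/mL.

23.3 mcg/mL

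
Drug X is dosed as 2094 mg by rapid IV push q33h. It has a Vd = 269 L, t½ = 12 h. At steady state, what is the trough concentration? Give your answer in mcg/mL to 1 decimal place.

Over one 33-h interval, 33/12 ≈ 2.75 half-lives elapse, leaving f ≈ 0.1487 of each dose.
At steady state, accumulation factor R = 1/(1 − e^(−kτ)) ≈ 1.1747.
Single-dose peak C₀ = D/Vd = 2094/269 ≈ 7.784 mcg/mL.
Steady-state peak Cmax,ss = C₀·R ≈ 7.784 × 1.1747 ≈ 9.144 mcg/mL.
Steady-state trough Cmin,ss = Cmax,ss·f ≈ 9.144 × 0.1487 ≈ 1.360 mcg/mL.

1.4 mcg/mL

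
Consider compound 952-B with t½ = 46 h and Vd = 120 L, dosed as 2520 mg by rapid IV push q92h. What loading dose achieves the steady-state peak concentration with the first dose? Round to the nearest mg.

f = (1/2)^(92/46) ≈ 0.250000; accumulation ratio R = 1/(1−f) ≈ 1.33333.
Loading dose to hit Cmax,ss on first dose: D_load = D_maint·R ≈ 2520 × 1.33333 ≈ 3359.99 mg.

3360 mg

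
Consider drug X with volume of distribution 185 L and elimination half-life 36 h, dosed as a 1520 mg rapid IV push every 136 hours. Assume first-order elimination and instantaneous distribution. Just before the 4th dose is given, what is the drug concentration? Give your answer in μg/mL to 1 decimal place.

0.6 μg/mL

f = (1/2)^(τ/t½) = (1/2)^(136/36) ≈ 0.0729.
C₀ = D/Vd = 1520/185 ≈ 8.216 μg/mL.
Before the 4th dose, 3 doses have been given. Superposition: Cmin = C₀·(f + f² + … + f^3).
≈ 8.216 × (0.0729 + 0.0053 + 0.0004) ≈ 8.216 × 0.0786 ≈ 0.646 μg/mL.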